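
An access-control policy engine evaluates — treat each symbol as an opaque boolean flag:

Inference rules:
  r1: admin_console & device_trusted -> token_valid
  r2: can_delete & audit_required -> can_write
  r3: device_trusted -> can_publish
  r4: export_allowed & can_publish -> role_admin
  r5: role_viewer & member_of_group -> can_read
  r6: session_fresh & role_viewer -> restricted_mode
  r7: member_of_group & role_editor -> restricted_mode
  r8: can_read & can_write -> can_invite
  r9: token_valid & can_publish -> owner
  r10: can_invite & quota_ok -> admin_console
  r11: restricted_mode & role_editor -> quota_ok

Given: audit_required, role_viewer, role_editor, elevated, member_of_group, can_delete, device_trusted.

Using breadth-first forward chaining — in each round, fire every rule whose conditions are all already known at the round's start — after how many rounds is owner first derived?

5

Round 1 — r2, r3, r5, r7, derive can_write, can_publish, can_read, restricted_mode.
Round 2 — r8, r11, derive can_invite, quota_ok.
Round 3 — r10, derive admin_console.
Round 4 — r1, derive token_valid.
Round 5 — r9, derive owner.
owner first appears in round 5.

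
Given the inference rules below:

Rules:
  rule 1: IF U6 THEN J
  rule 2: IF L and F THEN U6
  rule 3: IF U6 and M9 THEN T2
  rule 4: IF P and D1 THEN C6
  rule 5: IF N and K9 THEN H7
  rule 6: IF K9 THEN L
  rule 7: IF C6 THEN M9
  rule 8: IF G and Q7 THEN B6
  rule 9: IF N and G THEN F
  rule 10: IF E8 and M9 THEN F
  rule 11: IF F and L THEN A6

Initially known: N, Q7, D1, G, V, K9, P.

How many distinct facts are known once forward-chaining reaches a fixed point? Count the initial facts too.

[1] rule 4 [IF P and D1 THEN C6]; rule 5 [IF N and K9 THEN H7]; rule 6 [IF K9 THEN L]; rule 8 [IF G and Q7 THEN B6]; rule 9 [IF N and G THEN F]. ⇒ new: C6, H7, L, B6, F.
[2] rule 2 [IF L and F THEN U6]; rule 7 [IF C6 THEN M9]; rule 11 [IF F and L THEN A6]. ⇒ new: U6, M9, A6.
[3] rule 1 [IF U6 THEN J]; rule 3 [IF U6 and M9 THEN T2]. ⇒ new: J, T2.
Closure: {A6, B6, C6, D1, F, G, H7, J, K9, L, M9, N, P, Q7, T2, U6, V} — 17 facts.

17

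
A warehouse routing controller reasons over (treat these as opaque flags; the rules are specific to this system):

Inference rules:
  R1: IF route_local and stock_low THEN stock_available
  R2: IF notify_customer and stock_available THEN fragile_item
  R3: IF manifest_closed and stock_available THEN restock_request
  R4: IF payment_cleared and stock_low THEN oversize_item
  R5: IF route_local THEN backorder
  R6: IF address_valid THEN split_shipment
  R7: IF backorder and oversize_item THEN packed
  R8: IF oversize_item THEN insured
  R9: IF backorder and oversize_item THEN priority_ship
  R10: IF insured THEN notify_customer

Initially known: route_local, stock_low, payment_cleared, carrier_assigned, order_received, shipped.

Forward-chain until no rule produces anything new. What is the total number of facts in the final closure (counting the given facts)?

[1] R1 [IF route_local and stock_low THEN stock_available]; R4 [IF payment_cleared and stock_low THEN oversize_item]; R5 [IF route_local THEN backorder]. ⇒ new: stock_available, oversize_item, backorder.
[2] R7 [IF backorder and oversize_item THEN packed]; R8 [IF oversize_item THEN insured]; R9 [IF backorder and oversize_item THEN priority_ship]. ⇒ new: packed, insured, priority_ship.
[3] R10 [IF insured THEN notify_customer]. ⇒ new: notify_customer.
[4] R2 [IF notify_customer and stock_available THEN fragile_item]. ⇒ new: fragile_item.
Closure: {backorder, carrier_assigned, fragile_item, insured, notify_customer, order_received, oversize_item, packed, payment_cleared, priority_ship, route_local, shipped, stock_available, stock_low} — 14 facts.

14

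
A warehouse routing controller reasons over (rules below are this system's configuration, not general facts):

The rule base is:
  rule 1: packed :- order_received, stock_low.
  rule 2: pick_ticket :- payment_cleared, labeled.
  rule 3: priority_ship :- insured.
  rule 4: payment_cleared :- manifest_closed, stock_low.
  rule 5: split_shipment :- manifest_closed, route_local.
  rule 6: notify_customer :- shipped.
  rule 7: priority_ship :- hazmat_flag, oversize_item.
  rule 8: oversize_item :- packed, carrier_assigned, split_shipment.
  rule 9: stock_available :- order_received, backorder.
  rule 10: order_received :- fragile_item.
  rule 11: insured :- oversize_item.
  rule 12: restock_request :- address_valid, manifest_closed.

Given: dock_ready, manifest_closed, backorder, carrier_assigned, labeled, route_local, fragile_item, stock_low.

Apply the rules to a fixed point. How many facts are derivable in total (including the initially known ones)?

17

Round 1 fires rule 4, rule 5, rule 10, giving payment_cleared, split_shipment, order_received.
Round 2 fires rule 1, rule 2, rule 9, giving packed, pick_ticket, stock_available.
Round 3 fires rule 8, giving oversize_item.
Round 4 fires rule 11, giving insured.
Round 5 fires rule 3, giving priority_ship.
Closure: {backorder, carrier_assigned, dock_ready, fragile_item, insured, labeled, manifest_closed, order_received, oversize_item, packed, payment_cleared, pick_ticket, priority_ship, route_local, split_shipment, stock_available, stock_low} — 17 facts.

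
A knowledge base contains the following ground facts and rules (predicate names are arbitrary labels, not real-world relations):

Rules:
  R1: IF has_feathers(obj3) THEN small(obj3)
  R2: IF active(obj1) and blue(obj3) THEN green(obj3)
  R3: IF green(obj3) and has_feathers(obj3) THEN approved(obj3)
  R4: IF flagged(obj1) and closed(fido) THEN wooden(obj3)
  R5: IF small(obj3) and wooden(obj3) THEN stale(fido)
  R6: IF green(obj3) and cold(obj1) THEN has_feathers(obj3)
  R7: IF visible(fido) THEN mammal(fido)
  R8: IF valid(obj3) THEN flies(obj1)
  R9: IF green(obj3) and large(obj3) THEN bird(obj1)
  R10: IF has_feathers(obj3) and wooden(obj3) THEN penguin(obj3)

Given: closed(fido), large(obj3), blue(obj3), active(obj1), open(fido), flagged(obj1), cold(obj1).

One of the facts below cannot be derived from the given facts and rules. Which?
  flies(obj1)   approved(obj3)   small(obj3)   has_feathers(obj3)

Round 1: R2 [IF active(obj1) and blue(obj3) THEN green(obj3)]; R4 [IF flagged(obj1) and closed(fido) THEN wooden(obj3)]. New: green(obj3), wooden(obj3).
Round 2: R6 [IF green(obj3) and cold(obj1) THEN has_feathers(obj3)]; R9 [IF green(obj3) and large(obj3) THEN bird(obj1)]. New: has_feathers(obj3), bird(obj1).
Round 3: R1 [IF has_feathers(obj3) THEN small(obj3)]; R3 [IF green(obj3) and has_feathers(obj3) THEN approved(obj3)]; R10 [IF has_feathers(obj3) and wooden(obj3) THEN penguin(obj3)]. New: small(obj3), approved(obj3), penguin(obj3).
Round 4: R5 [IF small(obj3) and wooden(obj3) THEN stale(fido)]. New: stale(fido).
Derived: has_feathers(obj3) (round 2), approved(obj3) (round 3), small(obj3) (round 3). flies(obj1) never appears in any round.

flies(obj1)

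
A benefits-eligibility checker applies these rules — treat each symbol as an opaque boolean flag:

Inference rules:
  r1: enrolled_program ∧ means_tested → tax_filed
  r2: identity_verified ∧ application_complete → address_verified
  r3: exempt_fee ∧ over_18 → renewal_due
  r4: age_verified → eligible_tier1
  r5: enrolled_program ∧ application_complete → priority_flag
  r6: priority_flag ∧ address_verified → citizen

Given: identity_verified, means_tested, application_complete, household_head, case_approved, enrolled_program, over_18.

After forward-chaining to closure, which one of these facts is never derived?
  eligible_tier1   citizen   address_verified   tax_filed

Round 1: r1 [enrolled_program ∧ means_tested → tax_filed]; r2 [identity_verified ∧ application_complete → address_verified]; r5 [enrolled_program ∧ application_complete → priority_flag]. Adds tax_filed, address_verified, priority_flag.
Round 2: r6 [priority_flag ∧ address_verified → citizen]. Adds citizen.
Derived: tax_filed (round 1), address_verified (round 1), citizen (round 2). eligible_tier1 never appears in any round.

eligible_tier1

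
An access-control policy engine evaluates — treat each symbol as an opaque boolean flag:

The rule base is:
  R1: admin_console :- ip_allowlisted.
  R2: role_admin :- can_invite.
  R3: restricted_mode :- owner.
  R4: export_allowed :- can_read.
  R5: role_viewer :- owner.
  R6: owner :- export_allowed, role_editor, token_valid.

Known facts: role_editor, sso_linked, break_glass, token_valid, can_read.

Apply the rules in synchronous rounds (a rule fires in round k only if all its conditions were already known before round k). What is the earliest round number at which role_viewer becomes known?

3

Round 1 fires R4, giving export_allowed.
Round 2 fires R6, giving owner.
Round 3 fires R3, R5, giving restricted_mode, role_viewer.
role_viewer first appears in round 3.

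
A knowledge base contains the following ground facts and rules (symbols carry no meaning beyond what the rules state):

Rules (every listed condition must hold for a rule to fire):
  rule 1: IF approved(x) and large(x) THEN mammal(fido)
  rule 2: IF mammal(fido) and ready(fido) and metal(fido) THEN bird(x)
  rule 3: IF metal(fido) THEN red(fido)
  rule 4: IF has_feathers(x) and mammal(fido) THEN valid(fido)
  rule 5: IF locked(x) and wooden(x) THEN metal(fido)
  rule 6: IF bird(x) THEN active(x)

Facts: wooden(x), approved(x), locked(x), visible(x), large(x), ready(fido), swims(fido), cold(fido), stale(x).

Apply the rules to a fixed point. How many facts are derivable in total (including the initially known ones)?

[1] rule 1 [IF approved(x) and large(x) THEN mammal(fido)]; rule 5 [IF locked(x) and wooden(x) THEN metal(fido)]. ⇒ new: mammal(fido), metal(fido).
[2] rule 2 [IF mammal(fido) and ready(fido) and metal(fido) THEN bird(x)]; rule 3 [IF metal(fido) THEN red(fido)]. ⇒ new: bird(x), red(fido).
[3] rule 6 [IF bird(x) THEN active(x)]. ⇒ new: active(x).
Closure: {active(x), approved(x), bird(x), cold(fido), large(x), locked(x), mammal(fido), metal(fido), ready(fido), red(fido), stale(x), swims(fido), visible(x), wooden(x)} — 14 facts.

14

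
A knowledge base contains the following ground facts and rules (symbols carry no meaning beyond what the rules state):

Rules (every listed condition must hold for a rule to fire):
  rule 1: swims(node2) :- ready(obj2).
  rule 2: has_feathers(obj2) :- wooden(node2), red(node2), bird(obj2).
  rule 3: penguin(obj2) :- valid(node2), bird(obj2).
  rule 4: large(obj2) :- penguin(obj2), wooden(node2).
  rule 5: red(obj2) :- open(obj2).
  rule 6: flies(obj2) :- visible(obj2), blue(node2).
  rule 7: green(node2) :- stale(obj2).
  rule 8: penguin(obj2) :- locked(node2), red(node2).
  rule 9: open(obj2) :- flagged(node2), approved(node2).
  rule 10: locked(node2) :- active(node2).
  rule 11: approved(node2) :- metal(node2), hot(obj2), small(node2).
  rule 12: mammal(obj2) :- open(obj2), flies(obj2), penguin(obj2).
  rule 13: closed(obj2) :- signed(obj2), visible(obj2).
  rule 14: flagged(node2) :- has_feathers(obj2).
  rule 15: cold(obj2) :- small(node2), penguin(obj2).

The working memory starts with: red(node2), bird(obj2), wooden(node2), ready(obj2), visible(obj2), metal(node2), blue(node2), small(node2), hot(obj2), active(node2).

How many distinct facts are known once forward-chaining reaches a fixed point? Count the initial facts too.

Round 1: rule 1 [swims(node2) :- ready(obj2).]; rule 2 [has_feathers(obj2) :- wooden(node2), red(node2), bird(obj2).]; rule 6 [flies(obj2) :- visible(obj2), blue(node2).]; rule 10 [locked(node2) :- active(node2).]; rule 11 [approved(node2) :- metal(node2), hot(obj2), small(node2).]. Adds swims(node2), has_feathers(obj2), flies(obj2), locked(node2), approved(node2).
Round 2: rule 8 [penguin(obj2) :- locked(node2), red(node2).]; rule 14 [flagged(node2) :- has_feathers(obj2).]. Adds penguin(obj2), flagged(node2).
Round 3: rule 4 [large(obj2) :- penguin(obj2), wooden(node2).]; rule 9 [open(obj2) :- flagged(node2), approved(node2).]; rule 15 [cold(obj2) :- small(node2), penguin(obj2).]. Adds large(obj2), open(obj2), cold(obj2).
Round 4: rule 5 [red(obj2) :- open(obj2).]; rule 12 [mammal(obj2) :- open(obj2), flies(obj2), penguin(obj2).]. Adds red(obj2), mammal(obj2).
Closure: {active(node2), approved(node2), bird(obj2), blue(node2), cold(obj2), flagged(node2), flies(obj2), has_feathers(obj2), hot(obj2), large(obj2), locked(node2), mammal(obj2), metal(node2), open(obj2), penguin(obj2), ready(obj2), red(node2), red(obj2), small(node2), swims(node2), visible(obj2), wooden(node2)} — 22 facts.

22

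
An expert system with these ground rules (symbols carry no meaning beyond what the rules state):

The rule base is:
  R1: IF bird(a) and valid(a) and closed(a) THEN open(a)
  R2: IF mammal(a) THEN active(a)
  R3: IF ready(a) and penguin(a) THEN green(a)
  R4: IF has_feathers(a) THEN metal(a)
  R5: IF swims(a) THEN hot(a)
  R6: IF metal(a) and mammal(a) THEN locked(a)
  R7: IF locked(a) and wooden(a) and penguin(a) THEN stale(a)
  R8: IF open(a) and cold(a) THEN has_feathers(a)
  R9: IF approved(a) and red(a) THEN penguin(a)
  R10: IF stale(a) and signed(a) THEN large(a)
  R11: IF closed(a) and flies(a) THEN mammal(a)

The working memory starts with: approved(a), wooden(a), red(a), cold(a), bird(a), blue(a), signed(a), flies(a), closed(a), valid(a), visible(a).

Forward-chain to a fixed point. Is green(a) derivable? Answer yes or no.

[1] R1 [IF bird(a) and valid(a) and closed(a) THEN open(a)]; R9 [IF approved(a) and red(a) THEN penguin(a)]; R11 [IF closed(a) and flies(a) THEN mammal(a)]. ⇒ new: open(a), penguin(a), mammal(a).
[2] R2 [IF mammal(a) THEN active(a)]; R8 [IF open(a) and cold(a) THEN has_feathers(a)]. ⇒ new: active(a), has_feathers(a).
[3] R4 [IF has_feathers(a) THEN metal(a)]. ⇒ new: metal(a).
[4] R6 [IF metal(a) and mammal(a) THEN locked(a)]. ⇒ new: locked(a).
[5] R7 [IF locked(a) and wooden(a) and penguin(a) THEN stale(a)]. ⇒ new: stale(a).
[6] R10 [IF stale(a) and signed(a) THEN large(a)]. ⇒ new: large(a).
Fixed point reached. green(a) is concluded only by R3; R3 needs ready(a) (never derived).

no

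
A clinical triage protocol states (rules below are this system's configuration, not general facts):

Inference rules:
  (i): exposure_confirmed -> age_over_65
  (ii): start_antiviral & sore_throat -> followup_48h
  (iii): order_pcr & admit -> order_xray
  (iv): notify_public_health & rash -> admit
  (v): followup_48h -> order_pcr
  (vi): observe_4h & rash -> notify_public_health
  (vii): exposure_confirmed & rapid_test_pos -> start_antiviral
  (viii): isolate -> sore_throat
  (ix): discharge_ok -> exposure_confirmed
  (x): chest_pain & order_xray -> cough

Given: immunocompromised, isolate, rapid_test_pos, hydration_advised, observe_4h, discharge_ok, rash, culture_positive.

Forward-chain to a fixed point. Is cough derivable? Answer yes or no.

Round 1: (vi) [observe_4h & rash -> notify_public_health]; (viii) [isolate -> sore_throat]; (ix) [discharge_ok -> exposure_confirmed]. New: notify_public_health, sore_throat, exposure_confirmed.
Round 2: (i) [exposure_confirmed -> age_over_65]; (iv) [notify_public_health & rash -> admit]; (vii) [exposure_confirmed & rapid_test_pos -> start_antiviral]. New: age_over_65, admit, start_antiviral.
Round 3: (ii) [start_antiviral & sore_throat -> followup_48h]. New: followup_48h.
Round 4: (v) [followup_48h -> order_pcr]. New: order_pcr.
Round 5: (iii) [order_pcr & admit -> order_xray]. New: order_xray.
Fixed point reached. cough is concluded only by (x); (x) needs chest_pain (never derived).

no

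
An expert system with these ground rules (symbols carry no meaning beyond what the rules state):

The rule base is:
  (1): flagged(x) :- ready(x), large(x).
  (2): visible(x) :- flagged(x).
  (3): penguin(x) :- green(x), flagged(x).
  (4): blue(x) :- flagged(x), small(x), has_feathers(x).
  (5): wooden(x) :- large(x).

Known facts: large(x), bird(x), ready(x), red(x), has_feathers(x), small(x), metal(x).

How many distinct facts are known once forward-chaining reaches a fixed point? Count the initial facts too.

11

Round 1: (1) [flagged(x) :- ready(x), large(x).]; (5) [wooden(x) :- large(x).]. New: flagged(x), wooden(x).
Round 2: (2) [visible(x) :- flagged(x).]; (4) [blue(x) :- flagged(x), small(x), has_feathers(x).]. New: visible(x), blue(x).
Closure: {bird(x), blue(x), flagged(x), has_feathers(x), large(x), metal(x), ready(x), red(x), small(x), visible(x), wooden(x)} — 11 facts.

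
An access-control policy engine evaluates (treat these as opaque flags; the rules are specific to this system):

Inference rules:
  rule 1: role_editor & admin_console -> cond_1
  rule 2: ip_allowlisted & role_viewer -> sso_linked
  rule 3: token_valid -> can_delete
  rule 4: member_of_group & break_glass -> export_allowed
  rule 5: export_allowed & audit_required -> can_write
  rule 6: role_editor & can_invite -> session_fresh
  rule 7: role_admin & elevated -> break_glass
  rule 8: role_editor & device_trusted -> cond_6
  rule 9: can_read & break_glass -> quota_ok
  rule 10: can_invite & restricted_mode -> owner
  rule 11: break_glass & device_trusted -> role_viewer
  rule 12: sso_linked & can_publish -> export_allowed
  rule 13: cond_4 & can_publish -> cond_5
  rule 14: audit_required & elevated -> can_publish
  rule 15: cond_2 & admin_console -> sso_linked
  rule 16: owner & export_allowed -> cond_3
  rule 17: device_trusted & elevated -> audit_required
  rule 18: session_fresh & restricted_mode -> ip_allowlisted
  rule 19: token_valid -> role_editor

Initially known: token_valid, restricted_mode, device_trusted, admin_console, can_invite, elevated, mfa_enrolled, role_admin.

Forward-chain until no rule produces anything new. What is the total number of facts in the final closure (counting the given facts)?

23

[1] rule 3 [token_valid -> can_delete]; rule 7 [role_admin & elevated -> break_glass]; rule 10 [can_invite & restricted_mode -> owner]; rule 17 [device_trusted & elevated -> audit_required]; rule 19 [token_valid -> role_editor]. ⇒ new: can_delete, break_glass, owner, audit_required, role_editor.
[2] rule 1 [role_editor & admin_console -> cond_1]; rule 6 [role_editor & can_invite -> session_fresh]; rule 8 [role_editor & device_trusted -> cond_6]; rule 11 [break_glass & device_trusted -> role_viewer]; rule 14 [audit_required & elevated -> can_publish]. ⇒ new: cond_1, session_fresh, cond_6, role_viewer, can_publish.
[3] rule 18 [session_fresh & restricted_mode -> ip_allowlisted]. ⇒ new: ip_allowlisted.
[4] rule 2 [ip_allowlisted & role_viewer -> sso_linked]. ⇒ new: sso_linked.
[5] rule 12 [sso_linked & can_publish -> export_allowed]. ⇒ new: export_allowed.
[6] rule 5 [export_allowed & audit_required -> can_write]; rule 16 [owner & export_allowed -> cond_3]. ⇒ new: can_write, cond_3.
Closure: {admin_console, audit_required, break_glass, can_delete, can_invite, can_publish, can_write, cond_1, cond_3, cond_6, device_trusted, elevated, export_allowed, ip_allowlisted, mfa_enrolled, owner, restricted_mode, role_admin, role_editor, role_viewer, session_fresh, sso_linked, token_valid} — 23 facts.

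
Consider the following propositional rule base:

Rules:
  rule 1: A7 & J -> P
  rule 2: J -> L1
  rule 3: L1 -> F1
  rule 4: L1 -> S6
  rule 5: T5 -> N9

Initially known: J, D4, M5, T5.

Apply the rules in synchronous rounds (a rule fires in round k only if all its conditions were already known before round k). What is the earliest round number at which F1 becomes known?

Round 1: rule 2 [J -> L1]; rule 5 [T5 -> N9]. New: L1, N9.
Round 2: rule 3 [L1 -> F1]; rule 4 [L1 -> S6]. New: F1, S6.
F1 first appears in round 2.

2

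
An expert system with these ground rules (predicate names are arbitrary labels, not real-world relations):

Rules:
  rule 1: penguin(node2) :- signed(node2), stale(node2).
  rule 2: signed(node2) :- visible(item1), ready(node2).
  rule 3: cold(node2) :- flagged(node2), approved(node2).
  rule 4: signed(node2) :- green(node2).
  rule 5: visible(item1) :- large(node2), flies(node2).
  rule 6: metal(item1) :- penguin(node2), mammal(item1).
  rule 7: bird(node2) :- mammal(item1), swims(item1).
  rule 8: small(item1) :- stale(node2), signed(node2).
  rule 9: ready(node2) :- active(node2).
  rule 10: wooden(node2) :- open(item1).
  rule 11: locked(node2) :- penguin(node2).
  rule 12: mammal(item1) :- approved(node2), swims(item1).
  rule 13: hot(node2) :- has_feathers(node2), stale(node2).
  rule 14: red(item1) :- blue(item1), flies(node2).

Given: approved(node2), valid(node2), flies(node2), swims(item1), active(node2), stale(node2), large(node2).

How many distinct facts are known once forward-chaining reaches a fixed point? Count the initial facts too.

16

Round 1: rule 5 [visible(item1) :- large(node2), flies(node2).]; rule 9 [ready(node2) :- active(node2).]; rule 12 [mammal(item1) :- approved(node2), swims(item1).]. Adds visible(item1), ready(node2), mammal(item1).
Round 2: rule 2 [signed(node2) :- visible(item1), ready(node2).]; rule 7 [bird(node2) :- mammal(item1), swims(item1).]. Adds signed(node2), bird(node2).
Round 3: rule 1 [penguin(node2) :- signed(node2), stale(node2).]; rule 8 [small(item1) :- stale(node2), signed(node2).]. Adds penguin(node2), small(item1).
Round 4: rule 6 [metal(item1) :- penguin(node2), mammal(item1).]; rule 11 [locked(node2) :- penguin(node2).]. Adds metal(item1), locked(node2).
Closure: {active(node2), approved(node2), bird(node2), flies(node2), large(node2), locked(node2), mammal(item1), metal(item1), penguin(node2), ready(node2), signed(node2), small(item1), stale(node2), swims(item1), valid(node2), visible(item1)} — 16 facts.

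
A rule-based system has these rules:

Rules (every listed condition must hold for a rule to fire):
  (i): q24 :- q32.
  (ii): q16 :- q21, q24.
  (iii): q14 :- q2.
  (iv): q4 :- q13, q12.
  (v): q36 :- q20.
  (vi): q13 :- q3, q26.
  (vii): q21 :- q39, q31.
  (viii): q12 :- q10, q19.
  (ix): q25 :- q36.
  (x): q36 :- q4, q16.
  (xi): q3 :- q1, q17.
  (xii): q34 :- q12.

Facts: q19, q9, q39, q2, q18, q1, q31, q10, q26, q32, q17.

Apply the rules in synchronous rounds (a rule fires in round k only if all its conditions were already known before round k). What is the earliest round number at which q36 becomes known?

[1] (i) [q24 :- q32.]; (iii) [q14 :- q2.]; (vii) [q21 :- q39, q31.]; (viii) [q12 :- q10, q19.]; (xi) [q3 :- q1, q17.]. ⇒ new: q24, q14, q21, q12, q3.
[2] (ii) [q16 :- q21, q24.]; (vi) [q13 :- q3, q26.]; (xii) [q34 :- q12.]. ⇒ new: q16, q13, q34.
[3] (iv) [q4 :- q13, q12.]. ⇒ new: q4.
[4] (x) [q36 :- q4, q16.]. ⇒ new: q36.
q36 first appears in round 4.

4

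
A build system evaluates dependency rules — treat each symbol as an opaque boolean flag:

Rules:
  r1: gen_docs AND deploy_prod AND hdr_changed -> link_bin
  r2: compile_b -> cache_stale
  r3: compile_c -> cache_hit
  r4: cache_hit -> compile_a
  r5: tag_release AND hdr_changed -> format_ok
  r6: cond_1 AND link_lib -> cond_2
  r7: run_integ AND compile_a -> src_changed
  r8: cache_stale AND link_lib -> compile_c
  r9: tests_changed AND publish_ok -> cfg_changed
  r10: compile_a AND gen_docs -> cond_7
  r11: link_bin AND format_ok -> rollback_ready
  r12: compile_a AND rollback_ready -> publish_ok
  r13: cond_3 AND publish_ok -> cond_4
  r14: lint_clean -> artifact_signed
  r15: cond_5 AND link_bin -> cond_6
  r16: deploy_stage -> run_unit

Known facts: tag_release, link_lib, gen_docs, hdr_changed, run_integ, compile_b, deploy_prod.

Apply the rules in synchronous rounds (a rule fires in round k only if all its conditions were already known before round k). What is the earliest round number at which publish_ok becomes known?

5

Round 1: r1 [gen_docs AND deploy_prod AND hdr_changed -> link_bin]; r2 [compile_b -> cache_stale]; r5 [tag_release AND hdr_changed -> format_ok]. New: link_bin, cache_stale, format_ok.
Round 2: r8 [cache_stale AND link_lib -> compile_c]; r11 [link_bin AND format_ok -> rollback_ready]. New: compile_c, rollback_ready.
Round 3: r3 [compile_c -> cache_hit]. New: cache_hit.
Round 4: r4 [cache_hit -> compile_a]. New: compile_a.
Round 5: r7 [run_integ AND compile_a -> src_changed]; r10 [compile_a AND gen_docs -> cond_7]; r12 [compile_a AND rollback_ready -> publish_ok]. New: src_changed, cond_7, publish_ok.
publish_ok first appears in round 5.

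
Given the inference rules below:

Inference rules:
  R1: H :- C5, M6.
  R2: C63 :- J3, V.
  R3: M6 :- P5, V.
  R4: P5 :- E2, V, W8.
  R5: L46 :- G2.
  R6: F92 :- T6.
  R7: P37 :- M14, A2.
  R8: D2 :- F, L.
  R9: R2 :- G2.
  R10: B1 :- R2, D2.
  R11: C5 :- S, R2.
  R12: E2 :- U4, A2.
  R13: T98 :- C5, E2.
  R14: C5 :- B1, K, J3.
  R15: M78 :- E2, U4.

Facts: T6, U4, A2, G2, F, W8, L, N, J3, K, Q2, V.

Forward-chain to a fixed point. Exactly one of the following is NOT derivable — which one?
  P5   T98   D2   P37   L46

Round 1: R2 [C63 :- J3, V.]; R5 [L46 :- G2.]; R6 [F92 :- T6.]; R8 [D2 :- F, L.]; R9 [R2 :- G2.]; R12 [E2 :- U4, A2.]. Adds C63, L46, F92, D2, R2, E2.
Round 2: R4 [P5 :- E2, V, W8.]; R10 [B1 :- R2, D2.]; R15 [M78 :- E2, U4.]. Adds P5, B1, M78.
Round 3: R3 [M6 :- P5, V.]; R14 [C5 :- B1, K, J3.]. Adds M6, C5.
Round 4: R1 [H :- C5, M6.]; R13 [T98 :- C5, E2.]. Adds H, T98.
Derived: P5 (round 2), T98 (round 4), D2 (round 1), L46 (round 1). P37 never appears in any round.

P37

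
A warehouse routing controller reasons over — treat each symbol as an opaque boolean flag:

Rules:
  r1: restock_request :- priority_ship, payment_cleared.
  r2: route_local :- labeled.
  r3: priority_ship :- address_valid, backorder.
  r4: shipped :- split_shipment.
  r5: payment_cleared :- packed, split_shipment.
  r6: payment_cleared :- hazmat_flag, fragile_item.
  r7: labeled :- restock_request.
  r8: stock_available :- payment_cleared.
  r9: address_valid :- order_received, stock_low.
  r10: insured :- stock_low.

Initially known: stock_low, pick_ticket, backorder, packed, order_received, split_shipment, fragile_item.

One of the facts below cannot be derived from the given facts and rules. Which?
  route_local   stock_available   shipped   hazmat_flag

hazmat_flag

Round 1 fires r4, r5, r9, r10, giving shipped, payment_cleared, address_valid, insured.
Round 2 fires r3, r8, giving priority_ship, stock_available.
Round 3 fires r1, giving restock_request.
Round 4 fires r7, giving labeled.
Round 5 fires r2, giving route_local.
Derived: stock_available (round 2), route_local (round 5), shipped (round 1). hazmat_flag never appears in any round.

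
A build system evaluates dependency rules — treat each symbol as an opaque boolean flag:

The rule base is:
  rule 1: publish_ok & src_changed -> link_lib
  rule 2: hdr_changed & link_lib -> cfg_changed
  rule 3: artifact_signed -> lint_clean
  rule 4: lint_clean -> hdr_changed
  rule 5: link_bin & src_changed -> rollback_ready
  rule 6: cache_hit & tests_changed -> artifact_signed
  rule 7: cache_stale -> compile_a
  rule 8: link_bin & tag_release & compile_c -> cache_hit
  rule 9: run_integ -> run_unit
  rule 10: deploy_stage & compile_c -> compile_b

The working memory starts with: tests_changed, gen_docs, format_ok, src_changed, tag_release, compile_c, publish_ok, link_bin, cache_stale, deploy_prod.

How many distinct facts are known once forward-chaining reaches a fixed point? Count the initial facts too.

18

Round 1 fires rule 1, rule 5, rule 7, rule 8, giving link_lib, rollback_ready, compile_a, cache_hit.
Round 2 fires rule 6, giving artifact_signed.
Round 3 fires rule 3, giving lint_clean.
Round 4 fires rule 4, giving hdr_changed.
Round 5 fires rule 2, giving cfg_changed.
Closure: {artifact_signed, cache_hit, cache_stale, cfg_changed, compile_a, compile_c, deploy_prod, format_ok, gen_docs, hdr_changed, link_bin, link_lib, lint_clean, publish_ok, rollback_ready, src_changed, tag_release, tests_changed} — 18 facts.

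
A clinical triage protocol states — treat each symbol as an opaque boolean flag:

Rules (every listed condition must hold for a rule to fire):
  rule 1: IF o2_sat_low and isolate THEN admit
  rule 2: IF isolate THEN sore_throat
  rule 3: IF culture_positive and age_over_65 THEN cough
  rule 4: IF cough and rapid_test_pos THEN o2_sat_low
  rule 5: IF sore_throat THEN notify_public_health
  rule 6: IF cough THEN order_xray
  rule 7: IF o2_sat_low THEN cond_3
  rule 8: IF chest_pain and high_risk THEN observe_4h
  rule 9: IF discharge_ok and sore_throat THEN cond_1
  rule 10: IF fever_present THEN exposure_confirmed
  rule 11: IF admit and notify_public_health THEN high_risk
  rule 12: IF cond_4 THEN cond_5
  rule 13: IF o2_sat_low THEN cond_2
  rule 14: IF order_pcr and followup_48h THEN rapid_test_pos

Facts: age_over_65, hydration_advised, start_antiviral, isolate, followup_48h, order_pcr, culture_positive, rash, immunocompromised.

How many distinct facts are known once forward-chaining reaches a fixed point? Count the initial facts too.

19

[1] rule 2 [IF isolate THEN sore_throat]; rule 3 [IF culture_positive and age_over_65 THEN cough]; rule 14 [IF order_pcr and followup_48h THEN rapid_test_pos]. ⇒ new: sore_throat, cough, rapid_test_pos.
[2] rule 4 [IF cough and rapid_test_pos THEN o2_sat_low]; rule 5 [IF sore_throat THEN notify_public_health]; rule 6 [IF cough THEN order_xray]. ⇒ new: o2_sat_low, notify_public_health, order_xray.
[3] rule 1 [IF o2_sat_low and isolate THEN admit]; rule 7 [IF o2_sat_low THEN cond_3]; rule 13 [IF o2_sat_low THEN cond_2]. ⇒ new: admit, cond_3, cond_2.
[4] rule 11 [IF admit and notify_public_health THEN high_risk]. ⇒ new: high_risk.
Closure: {admit, age_over_65, cond_2, cond_3, cough, culture_positive, followup_48h, high_risk, hydration_advised, immunocompromised, isolate, notify_public_health, o2_sat_low, order_pcr, order_xray, rapid_test_pos, rash, sore_throat, start_antiviral} — 19 facts.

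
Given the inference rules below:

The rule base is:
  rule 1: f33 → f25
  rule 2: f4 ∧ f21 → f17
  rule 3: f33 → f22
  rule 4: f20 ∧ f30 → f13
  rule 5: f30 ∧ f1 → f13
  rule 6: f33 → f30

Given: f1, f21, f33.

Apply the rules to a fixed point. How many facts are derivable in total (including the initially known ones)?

7

[1] rule 1 [f33 → f25]; rule 3 [f33 → f22]; rule 6 [f33 → f30]. ⇒ new: f25, f22, f30.
[2] rule 5 [f30 ∧ f1 → f13]. ⇒ new: f13.
Closure: {f1, f13, f21, f22, f25, f30, f33} — 7 facts.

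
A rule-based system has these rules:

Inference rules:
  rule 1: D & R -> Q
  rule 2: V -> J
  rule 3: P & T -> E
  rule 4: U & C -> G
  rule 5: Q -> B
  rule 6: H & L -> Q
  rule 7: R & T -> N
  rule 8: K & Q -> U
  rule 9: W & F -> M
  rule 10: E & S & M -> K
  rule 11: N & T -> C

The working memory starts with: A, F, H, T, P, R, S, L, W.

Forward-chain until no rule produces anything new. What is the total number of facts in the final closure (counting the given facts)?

18

Round 1: rule 3 [P & T -> E]; rule 6 [H & L -> Q]; rule 7 [R & T -> N]; rule 9 [W & F -> M]. Adds E, Q, N, M.
Round 2: rule 5 [Q -> B]; rule 10 [E & S & M -> K]; rule 11 [N & T -> C]. Adds B, K, C.
Round 3: rule 8 [K & Q -> U]. Adds U.
Round 4: rule 4 [U & C -> G]. Adds G.
Closure: {A, B, C, E, F, G, H, K, L, M, N, P, Q, R, S, T, U, W} — 18 facts.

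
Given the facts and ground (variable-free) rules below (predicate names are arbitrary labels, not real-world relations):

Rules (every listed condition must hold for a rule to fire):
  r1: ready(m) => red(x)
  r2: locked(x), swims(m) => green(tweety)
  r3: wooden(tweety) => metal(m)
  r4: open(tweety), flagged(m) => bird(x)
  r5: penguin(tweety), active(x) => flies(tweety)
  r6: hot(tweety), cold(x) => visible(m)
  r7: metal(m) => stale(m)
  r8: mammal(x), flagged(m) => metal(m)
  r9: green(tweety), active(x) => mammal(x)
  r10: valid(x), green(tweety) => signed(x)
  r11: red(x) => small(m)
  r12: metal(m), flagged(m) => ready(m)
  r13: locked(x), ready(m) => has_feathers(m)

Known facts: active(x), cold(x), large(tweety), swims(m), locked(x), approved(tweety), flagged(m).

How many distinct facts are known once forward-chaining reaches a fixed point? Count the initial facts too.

Round 1 fires r2, giving green(tweety).
Round 2 fires r9, giving mammal(x).
Round 3 fires r8, giving metal(m).
Round 4 fires r7, r12, giving stale(m), ready(m).
Round 5 fires r1, r13, giving red(x), has_feathers(m).
Round 6 fires r11, giving small(m).
Closure: {active(x), approved(tweety), cold(x), flagged(m), green(tweety), has_feathers(m), large(tweety), locked(x), mammal(x), metal(m), ready(m), red(x), small(m), stale(m), swims(m)} — 15 facts.

15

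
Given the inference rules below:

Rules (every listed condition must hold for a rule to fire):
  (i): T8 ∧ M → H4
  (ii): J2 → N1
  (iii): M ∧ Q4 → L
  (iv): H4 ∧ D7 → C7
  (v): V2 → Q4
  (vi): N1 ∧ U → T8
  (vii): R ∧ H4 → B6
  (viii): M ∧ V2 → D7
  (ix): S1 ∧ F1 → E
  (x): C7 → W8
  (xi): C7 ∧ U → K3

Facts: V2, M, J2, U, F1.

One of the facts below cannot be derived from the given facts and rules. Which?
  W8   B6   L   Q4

Round 1: (ii) [J2 → N1]; (v) [V2 → Q4]; (viii) [M ∧ V2 → D7]. Adds N1, Q4, D7.
Round 2: (iii) [M ∧ Q4 → L]; (vi) [N1 ∧ U → T8]. Adds L, T8.
Round 3: (i) [T8 ∧ M → H4]. Adds H4.
Round 4: (iv) [H4 ∧ D7 → C7]. Adds C7.
Round 5: (x) [C7 → W8]; (xi) [C7 ∧ U → K3]. Adds W8, K3.
Derived: W8 (round 5), L (round 2), Q4 (round 1). B6 never appears in any round.

B6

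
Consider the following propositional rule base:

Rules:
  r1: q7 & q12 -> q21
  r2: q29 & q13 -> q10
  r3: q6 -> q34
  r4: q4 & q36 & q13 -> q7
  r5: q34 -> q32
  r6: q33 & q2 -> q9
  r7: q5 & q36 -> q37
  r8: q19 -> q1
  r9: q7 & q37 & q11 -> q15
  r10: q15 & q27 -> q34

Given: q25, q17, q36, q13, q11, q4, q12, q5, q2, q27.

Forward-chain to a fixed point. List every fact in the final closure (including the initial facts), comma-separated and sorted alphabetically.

[1] r4 [q4 & q36 & q13 -> q7]; r7 [q5 & q36 -> q37]. ⇒ new: q7, q37.
[2] r1 [q7 & q12 -> q21]; r9 [q7 & q37 & q11 -> q15]. ⇒ new: q21, q15.
[3] r10 [q15 & q27 -> q34]. ⇒ new: q34.
[4] r5 [q34 -> q32]. ⇒ new: q32.

q11, q12, q13, q15, q17, q2, q21, q25, q27, q32, q34, q36, q37, q4, q5, q7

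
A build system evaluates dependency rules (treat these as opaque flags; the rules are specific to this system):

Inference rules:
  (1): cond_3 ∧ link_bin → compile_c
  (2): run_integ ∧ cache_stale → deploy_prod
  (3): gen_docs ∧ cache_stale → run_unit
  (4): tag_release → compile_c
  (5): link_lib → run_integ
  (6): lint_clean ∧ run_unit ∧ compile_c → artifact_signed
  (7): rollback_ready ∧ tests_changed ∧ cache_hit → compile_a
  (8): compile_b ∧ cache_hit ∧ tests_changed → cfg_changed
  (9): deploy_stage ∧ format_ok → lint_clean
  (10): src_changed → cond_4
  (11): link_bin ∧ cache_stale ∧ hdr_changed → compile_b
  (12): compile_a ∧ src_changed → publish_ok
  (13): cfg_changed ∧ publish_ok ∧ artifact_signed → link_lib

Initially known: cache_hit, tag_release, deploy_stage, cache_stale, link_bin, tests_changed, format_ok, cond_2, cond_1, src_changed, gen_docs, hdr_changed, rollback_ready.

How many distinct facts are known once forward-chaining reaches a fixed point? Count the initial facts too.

25

Round 1 — (3), (4), (7), (9), (10), (11), derive run_unit, compile_c, compile_a, lint_clean, cond_4, compile_b.
Round 2 — (6), (8), (12), derive artifact_signed, cfg_changed, publish_ok.
Round 3 — (13), derive link_lib.
Round 4 — (5), derive run_integ.
Round 5 — (2), derive deploy_prod.
Closure: {artifact_signed, cache_hit, cache_stale, cfg_changed, compile_a, compile_b, compile_c, cond_1, cond_2, cond_4, deploy_prod, deploy_stage, format_ok, gen_docs, hdr_changed, link_bin, link_lib, lint_clean, publish_ok, rollback_ready, run_integ, run_unit, src_changed, tag_release, tests_changed} — 25 facts.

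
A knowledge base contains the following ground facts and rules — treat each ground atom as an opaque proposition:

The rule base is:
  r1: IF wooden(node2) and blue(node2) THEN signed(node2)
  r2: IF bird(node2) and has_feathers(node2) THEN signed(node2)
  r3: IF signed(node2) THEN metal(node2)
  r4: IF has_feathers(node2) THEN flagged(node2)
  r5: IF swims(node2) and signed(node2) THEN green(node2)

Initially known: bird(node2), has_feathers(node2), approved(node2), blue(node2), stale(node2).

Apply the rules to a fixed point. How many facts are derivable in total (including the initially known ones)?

8

[1] r2 [IF bird(node2) and has_feathers(node2) THEN signed(node2)]; r4 [IF has_feathers(node2) THEN flagged(node2)]. ⇒ new: signed(node2), flagged(node2).
[2] r3 [IF signed(node2) THEN metal(node2)]. ⇒ new: metal(node2).
Closure: {approved(node2), bird(node2), blue(node2), flagged(node2), has_feathers(node2), metal(node2), signed(node2), stale(node2)} — 8 facts.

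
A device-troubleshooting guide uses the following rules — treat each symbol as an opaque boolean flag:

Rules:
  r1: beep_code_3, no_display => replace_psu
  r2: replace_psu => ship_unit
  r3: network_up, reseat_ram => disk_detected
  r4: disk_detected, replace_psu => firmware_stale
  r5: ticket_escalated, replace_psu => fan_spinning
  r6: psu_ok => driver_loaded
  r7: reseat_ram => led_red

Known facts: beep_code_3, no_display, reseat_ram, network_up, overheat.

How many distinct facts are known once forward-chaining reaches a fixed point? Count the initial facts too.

10

[1] r1 [beep_code_3, no_display => replace_psu]; r3 [network_up, reseat_ram => disk_detected]; r7 [reseat_ram => led_red]. ⇒ new: replace_psu, disk_detected, led_red.
[2] r2 [replace_psu => ship_unit]; r4 [disk_detected, replace_psu => firmware_stale]. ⇒ new: ship_unit, firmware_stale.
Closure: {beep_code_3, disk_detected, firmware_stale, led_red, network_up, no_display, overheat, replace_psu, reseat_ram, ship_unit} — 10 facts.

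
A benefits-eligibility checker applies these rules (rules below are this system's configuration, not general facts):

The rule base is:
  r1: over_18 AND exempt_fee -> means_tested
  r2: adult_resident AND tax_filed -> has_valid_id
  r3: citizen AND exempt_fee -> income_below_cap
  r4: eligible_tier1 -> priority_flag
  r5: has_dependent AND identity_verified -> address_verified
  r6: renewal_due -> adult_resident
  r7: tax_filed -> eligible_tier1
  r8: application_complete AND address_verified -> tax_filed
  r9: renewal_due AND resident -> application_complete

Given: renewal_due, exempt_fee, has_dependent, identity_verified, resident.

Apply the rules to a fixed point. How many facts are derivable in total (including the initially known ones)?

12

Round 1: r5 [has_dependent AND identity_verified -> address_verified]; r6 [renewal_due -> adult_resident]; r9 [renewal_due AND resident -> application_complete]. New: address_verified, adult_resident, application_complete.
Round 2: r8 [application_complete AND address_verified -> tax_filed]. New: tax_filed.
Round 3: r2 [adult_resident AND tax_filed -> has_valid_id]; r7 [tax_filed -> eligible_tier1]. New: has_valid_id, eligible_tier1.
Round 4: r4 [eligible_tier1 -> priority_flag]. New: priority_flag.
Closure: {address_verified, adult_resident, application_complete, eligible_tier1, exempt_fee, has_dependent, has_valid_id, identity_verified, priority_flag, renewal_due, resident, tax_filed} — 12 facts.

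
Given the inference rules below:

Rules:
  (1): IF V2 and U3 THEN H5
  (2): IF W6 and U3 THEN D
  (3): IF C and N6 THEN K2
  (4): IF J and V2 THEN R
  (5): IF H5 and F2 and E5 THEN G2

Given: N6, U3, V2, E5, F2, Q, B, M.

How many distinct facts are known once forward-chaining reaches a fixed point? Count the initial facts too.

10

[1] (1) [IF V2 and U3 THEN H5]. ⇒ new: H5.
[2] (5) [IF H5 and F2 and E5 THEN G2]. ⇒ new: G2.
Closure: {B, E5, F2, G2, H5, M, N6, Q, U3, V2} — 10 facts.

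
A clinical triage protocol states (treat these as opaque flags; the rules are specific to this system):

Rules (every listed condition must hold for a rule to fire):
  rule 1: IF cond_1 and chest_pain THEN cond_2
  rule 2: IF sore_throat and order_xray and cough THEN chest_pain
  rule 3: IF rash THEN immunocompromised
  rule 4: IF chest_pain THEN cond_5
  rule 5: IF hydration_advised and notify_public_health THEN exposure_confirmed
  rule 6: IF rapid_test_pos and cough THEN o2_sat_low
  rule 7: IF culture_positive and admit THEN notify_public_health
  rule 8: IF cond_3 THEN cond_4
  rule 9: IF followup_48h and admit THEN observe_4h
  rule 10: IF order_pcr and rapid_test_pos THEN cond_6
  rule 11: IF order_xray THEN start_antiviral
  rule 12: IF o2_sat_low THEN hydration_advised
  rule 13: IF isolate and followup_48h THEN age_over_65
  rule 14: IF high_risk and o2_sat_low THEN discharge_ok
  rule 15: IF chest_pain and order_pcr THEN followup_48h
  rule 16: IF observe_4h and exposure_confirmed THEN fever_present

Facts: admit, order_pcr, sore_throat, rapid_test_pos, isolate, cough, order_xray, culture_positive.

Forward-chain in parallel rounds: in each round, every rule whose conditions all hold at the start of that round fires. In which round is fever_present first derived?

4

Round 1: rule 2 [IF sore_throat and order_xray and cough THEN chest_pain]; rule 6 [IF rapid_test_pos and cough THEN o2_sat_low]; rule 7 [IF culture_positive and admit THEN notify_public_health]; rule 10 [IF order_pcr and rapid_test_pos THEN cond_6]; rule 11 [IF order_xray THEN start_antiviral]. Adds chest_pain, o2_sat_low, notify_public_health, cond_6, start_antiviral.
Round 2: rule 4 [IF chest_pain THEN cond_5]; rule 12 [IF o2_sat_low THEN hydration_advised]; rule 15 [IF chest_pain and order_pcr THEN followup_48h]. Adds cond_5, hydration_advised, followup_48h.
Round 3: rule 5 [IF hydration_advised and notify_public_health THEN exposure_confirmed]; rule 9 [IF followup_48h and admit THEN observe_4h]; rule 13 [IF isolate and followup_48h THEN age_over_65]. Adds exposure_confirmed, observe_4h, age_over_65.
Round 4: rule 16 [IF observe_4h and exposure_confirmed THEN fever_present]. Adds fever_present.
fever_present first appears in round 4.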